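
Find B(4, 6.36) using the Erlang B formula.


B(N,A) = (A^N/N!) / sum(A^k/k!, k=0..N) with N=4, A=6.36 = 0.4917

0.4917


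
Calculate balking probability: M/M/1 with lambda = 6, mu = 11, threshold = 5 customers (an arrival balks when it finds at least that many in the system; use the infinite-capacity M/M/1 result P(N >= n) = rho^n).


P(N >= 5) = rho^5 = (6/11)^5 = 0.0483

0.0483


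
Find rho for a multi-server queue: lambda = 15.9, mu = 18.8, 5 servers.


rho = lambda / (c * mu) = 15.9 / (5 * 18.8) = 0.1691

0.1691


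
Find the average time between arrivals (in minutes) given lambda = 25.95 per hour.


Mean interarrival time = 60/lambda = 60/25.95 = 2.31 minutes

2.31 minutes


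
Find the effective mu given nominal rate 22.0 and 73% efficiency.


Effective rate = mu * efficiency = 22.0 * 0.73 = 16.06 per hour

16.06 per hour


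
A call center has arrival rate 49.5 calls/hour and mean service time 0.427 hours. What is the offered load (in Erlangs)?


Offered load a = lambda * E[S] = 49.5 * 0.427 = 21.14 Erlangs

21.14 Erlangs


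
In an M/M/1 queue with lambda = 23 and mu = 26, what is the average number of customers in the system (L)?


rho = 23/26; L = rho/(1-rho) = 7.67

7.67


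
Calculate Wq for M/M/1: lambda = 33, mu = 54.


rho = 33/54; Wq = rho/(mu - lambda) = 0.0291 hours

0.0291 hours


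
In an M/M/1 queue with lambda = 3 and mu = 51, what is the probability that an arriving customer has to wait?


P(wait) = rho = lambda/mu = 3/51 = 0.0588

0.0588


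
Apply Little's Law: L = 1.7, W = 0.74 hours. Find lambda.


lambda = L / W = 1.7 / 0.74 = 2.3 per hour

2.3 per hour


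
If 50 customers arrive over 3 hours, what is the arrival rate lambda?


lambda = total arrivals / time = 50 / 3 = 16.67 per hour

16.67 per hour


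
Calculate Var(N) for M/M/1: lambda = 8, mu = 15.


rho = 8/15; Var(N) = rho/(1-rho)^2 = 2.45

2.45


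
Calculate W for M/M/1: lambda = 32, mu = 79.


W = 1/(mu - lambda) = 1/(79 - 32) = 0.0213 hours

0.0213 hours


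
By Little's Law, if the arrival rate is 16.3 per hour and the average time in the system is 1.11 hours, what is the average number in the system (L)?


L = lambda * W = 16.3 * 1.11 = 18.09

18.09


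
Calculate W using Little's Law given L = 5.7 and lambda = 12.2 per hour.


W = L / lambda = 5.7 / 12.2 = 0.4672 hours

0.4672 hours


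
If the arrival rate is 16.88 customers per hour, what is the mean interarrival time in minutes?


Mean interarrival time = 60/lambda = 60/16.88 = 3.55 minutes

3.55 minutes


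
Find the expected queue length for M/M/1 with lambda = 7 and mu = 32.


rho = 7/32; Lq = rho^2/(1-rho) = 0.06

0.06


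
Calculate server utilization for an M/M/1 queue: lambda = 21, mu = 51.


rho = lambda/mu = 21/51 = 0.4118

0.4118


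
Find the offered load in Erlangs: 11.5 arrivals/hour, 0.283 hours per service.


Offered load a = lambda * E[S] = 11.5 * 0.283 = 3.25 Erlangs

3.25 Erlangs


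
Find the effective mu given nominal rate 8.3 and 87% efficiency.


Effective rate = mu * efficiency = 8.3 * 0.87 = 7.22 per hour

7.22 per hour


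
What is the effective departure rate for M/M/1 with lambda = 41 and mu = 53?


For a stable queue (lambda < mu), throughput = lambda = 41 per hour

41 per hour


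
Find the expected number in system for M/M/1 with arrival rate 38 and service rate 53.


rho = 38/53; L = rho/(1-rho) = 2.53

2.53


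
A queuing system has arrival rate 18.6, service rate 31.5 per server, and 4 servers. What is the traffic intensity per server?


rho = lambda / (c * mu) = 18.6 / (4 * 31.5) = 0.1476

0.1476


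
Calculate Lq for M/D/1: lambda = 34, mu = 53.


M/D/1: Lq = rho^2 / (2*(1-rho)) where rho = 34/53; Lq = 0.57

0.57


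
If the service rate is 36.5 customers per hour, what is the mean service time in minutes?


Mean service time = 60/mu = 60/36.5 = 1.64 minutes

1.64 minutes


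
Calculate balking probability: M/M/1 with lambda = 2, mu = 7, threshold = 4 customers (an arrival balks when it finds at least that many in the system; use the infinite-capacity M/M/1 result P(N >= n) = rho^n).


P(N >= 4) = rho^4 = (2/7)^4 = 0.0067

0.0067


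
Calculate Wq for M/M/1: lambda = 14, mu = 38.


rho = 14/38; Wq = rho/(mu - lambda) = 0.0154 hours

0.0154 hours


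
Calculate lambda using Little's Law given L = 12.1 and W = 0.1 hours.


lambda = L / W = 12.1 / 0.1 = 121.0 per hour

121.0 per hour


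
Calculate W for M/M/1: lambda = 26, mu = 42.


W = 1/(mu - lambda) = 1/(42 - 26) = 0.0625 hours

0.0625 hours


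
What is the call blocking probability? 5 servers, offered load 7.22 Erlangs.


B(N,A) = (A^N/N!) / sum(A^k/k!, k=0..N) with N=5, A=7.22 = 0.4375

0.4375


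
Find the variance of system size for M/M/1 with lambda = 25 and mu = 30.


rho = 25/30; Var(N) = rho/(1-rho)^2 = 30.0

30.0


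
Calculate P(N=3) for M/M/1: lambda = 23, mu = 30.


rho = 23/30; P(n) = (1-rho)*rho^n = (1-23/30)*(23/30)^3 = 0.1051

0.1051


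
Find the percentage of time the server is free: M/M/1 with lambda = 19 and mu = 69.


Idle fraction = (1 - rho) * 100 = (1 - 19/69) * 100 = 72.5%

72.5%


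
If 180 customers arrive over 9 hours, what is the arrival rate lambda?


lambda = total arrivals / time = 180 / 9 = 20.0 per hour

20.0 per hour


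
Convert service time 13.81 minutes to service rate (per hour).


mu = 60 / avg_service_time = 60 / 13.81 = 4.34 per hour

4.34 per hour


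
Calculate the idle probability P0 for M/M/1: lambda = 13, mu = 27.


P0 = 1 - rho = 1 - 13/27 = 0.5185

0.5185


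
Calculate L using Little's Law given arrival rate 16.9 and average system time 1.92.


L = lambda * W = 16.9 * 1.92 = 32.45

32.45


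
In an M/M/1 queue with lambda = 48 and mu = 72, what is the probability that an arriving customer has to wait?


P(wait) = rho = lambda/mu = 48/72 = 0.6667

0.6667


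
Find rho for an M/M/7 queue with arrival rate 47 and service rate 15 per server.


rho = lambda/(c*mu) = 47/(7*15) = 0.4476

0.4476


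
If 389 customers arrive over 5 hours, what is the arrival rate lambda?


lambda = total arrivals / time = 389 / 5 = 77.8 per hour

77.8 per hour


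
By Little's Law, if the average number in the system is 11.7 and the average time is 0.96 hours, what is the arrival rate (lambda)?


lambda = L / W = 11.7 / 0.96 = 12.19 per hour

12.19 per hour


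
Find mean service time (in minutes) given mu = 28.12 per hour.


Mean service time = 60/mu = 60/28.12 = 2.13 minutes

2.13 minutes


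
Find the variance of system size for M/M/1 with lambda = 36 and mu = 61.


rho = 36/61; Var(N) = rho/(1-rho)^2 = 3.51

3.51


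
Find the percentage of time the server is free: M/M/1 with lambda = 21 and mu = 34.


Idle fraction = (1 - rho) * 100 = (1 - 21/34) * 100 = 38.2%

38.2%


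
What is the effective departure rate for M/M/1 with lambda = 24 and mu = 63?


For a stable queue (lambda < mu), throughput = lambda = 24 per hour

24 per hour


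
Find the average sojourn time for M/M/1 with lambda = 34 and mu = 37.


W = 1/(mu - lambda) = 1/(37 - 34) = 0.3333 hours

0.3333 hours


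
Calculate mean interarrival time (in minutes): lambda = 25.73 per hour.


Mean interarrival time = 60/lambda = 60/25.73 = 2.33 minutes

2.33 minutes


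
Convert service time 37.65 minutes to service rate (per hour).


mu = 60 / avg_service_time = 60 / 37.65 = 1.59 per hour

1.59 per hour


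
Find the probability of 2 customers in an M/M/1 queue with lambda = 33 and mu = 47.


rho = 33/47; P(n) = (1-rho)*rho^n = (1-33/47)*(33/47)^2 = 0.1468

0.1468


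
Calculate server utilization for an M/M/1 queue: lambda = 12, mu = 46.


rho = lambda/mu = 12/46 = 0.2609

0.2609


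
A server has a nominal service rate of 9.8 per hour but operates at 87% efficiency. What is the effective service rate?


Effective rate = mu * efficiency = 9.8 * 0.87 = 8.53 per hour

8.53 per hour


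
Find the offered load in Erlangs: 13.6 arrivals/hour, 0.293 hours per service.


Offered load a = lambda * E[S] = 13.6 * 0.293 = 3.98 Erlangs

3.98 Erlangs


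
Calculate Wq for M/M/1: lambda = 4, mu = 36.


rho = 4/36; Wq = rho/(mu - lambda) = 0.0035 hours

0.0035 hours


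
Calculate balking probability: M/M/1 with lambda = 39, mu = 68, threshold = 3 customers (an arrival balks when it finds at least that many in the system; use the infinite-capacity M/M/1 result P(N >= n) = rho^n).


P(N >= 3) = rho^3 = (39/68)^3 = 0.1887

0.1887


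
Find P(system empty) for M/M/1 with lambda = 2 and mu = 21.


P0 = 1 - rho = 1 - 2/21 = 0.9048

0.9048


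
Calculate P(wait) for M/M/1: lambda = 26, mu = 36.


P(wait) = rho = lambda/mu = 26/36 = 0.7222

0.7222


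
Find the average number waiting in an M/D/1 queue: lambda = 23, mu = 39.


M/D/1: Lq = rho^2 / (2*(1-rho)) where rho = 23/39; Lq = 0.42

0.42


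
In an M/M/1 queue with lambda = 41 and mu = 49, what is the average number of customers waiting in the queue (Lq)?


rho = 41/49; Lq = rho^2/(1-rho) = 4.29

4.29


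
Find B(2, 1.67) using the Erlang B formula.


B(N,A) = (A^N/N!) / sum(A^k/k!, k=0..N) with N=2, A=1.67 = 0.3431

0.3431


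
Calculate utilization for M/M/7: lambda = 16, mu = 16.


rho = lambda/(c*mu) = 16/(7*16) = 0.1429

0.1429


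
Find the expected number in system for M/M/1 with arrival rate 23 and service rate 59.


rho = 23/59; L = rho/(1-rho) = 0.64

0.64


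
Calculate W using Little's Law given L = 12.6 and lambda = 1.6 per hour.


W = L / lambda = 12.6 / 1.6 = 7.875 hours

7.875 hours


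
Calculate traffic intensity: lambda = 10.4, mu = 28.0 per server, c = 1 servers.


rho = lambda / (c * mu) = 10.4 / (1 * 28.0) = 0.3714

0.3714


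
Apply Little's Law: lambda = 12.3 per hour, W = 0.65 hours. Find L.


L = lambda * W = 12.3 * 0.65 = 8.0

8.0


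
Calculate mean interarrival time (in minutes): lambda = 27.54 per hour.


Mean interarrival time = 60/lambda = 60/27.54 = 2.18 minutes

2.18 minutes


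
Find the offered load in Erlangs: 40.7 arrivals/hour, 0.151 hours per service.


Offered load a = lambda * E[S] = 40.7 * 0.151 = 6.15 Erlangs

6.15 Erlangs


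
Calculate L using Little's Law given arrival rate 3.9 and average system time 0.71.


L = lambda * W = 3.9 * 0.71 = 2.77

2.77


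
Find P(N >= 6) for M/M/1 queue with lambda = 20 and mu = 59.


P(N >= 6) = rho^6 = (20/59)^6 = 0.0015

0.0015


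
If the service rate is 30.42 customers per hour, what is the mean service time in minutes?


Mean service time = 60/mu = 60/30.42 = 1.97 minutes

1.97 minutes


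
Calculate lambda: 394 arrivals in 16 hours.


lambda = total arrivals / time = 394 / 16 = 24.63 per hour

24.63 per hour


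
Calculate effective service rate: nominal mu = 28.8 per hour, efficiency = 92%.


Effective rate = mu * efficiency = 28.8 * 0.92 = 26.5 per hour

26.5 per hour


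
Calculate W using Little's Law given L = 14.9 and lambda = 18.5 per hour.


W = L / lambda = 14.9 / 18.5 = 0.8054 hours

0.8054 hours


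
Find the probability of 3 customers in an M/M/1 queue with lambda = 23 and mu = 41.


rho = 23/41; P(n) = (1-rho)*rho^n = (1-23/41)*(23/41)^3 = 0.0775

0.0775


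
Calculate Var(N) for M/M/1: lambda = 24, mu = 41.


rho = 24/41; Var(N) = rho/(1-rho)^2 = 3.4

3.4


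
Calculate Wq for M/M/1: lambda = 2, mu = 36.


rho = 2/36; Wq = rho/(mu - lambda) = 0.0016 hours

0.0016 hours


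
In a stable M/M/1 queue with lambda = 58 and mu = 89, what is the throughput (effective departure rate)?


For a stable queue (lambda < mu), throughput = lambda = 58 per hour

58 per hour


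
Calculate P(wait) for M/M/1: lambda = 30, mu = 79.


P(wait) = rho = lambda/mu = 30/79 = 0.3797

0.3797


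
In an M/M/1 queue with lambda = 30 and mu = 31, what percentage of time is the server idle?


Idle fraction = (1 - rho) * 100 = (1 - 30/31) * 100 = 3.2%

3.2%


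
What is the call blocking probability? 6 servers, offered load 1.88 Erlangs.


B(N,A) = (A^N/N!) / sum(A^k/k!, k=0..N) with N=6, A=1.88 = 0.0094

0.0094


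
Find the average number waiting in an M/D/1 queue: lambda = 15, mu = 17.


M/D/1: Lq = rho^2 / (2*(1-rho)) where rho = 15/17; Lq = 3.31

3.31


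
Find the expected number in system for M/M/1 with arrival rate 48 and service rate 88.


rho = 48/88; L = rho/(1-rho) = 1.2

1.2


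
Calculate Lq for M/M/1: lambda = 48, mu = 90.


rho = 48/90; Lq = rho^2/(1-rho) = 0.61

0.61


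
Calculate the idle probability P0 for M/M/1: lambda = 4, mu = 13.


P0 = 1 - rho = 1 - 4/13 = 0.6923

0.6923


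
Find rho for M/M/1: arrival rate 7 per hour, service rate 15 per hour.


rho = lambda/mu = 7/15 = 0.4667

0.4667


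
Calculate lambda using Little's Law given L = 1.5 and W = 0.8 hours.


lambda = L / W = 1.5 / 0.8 = 1.88 per hour

1.88 per hour


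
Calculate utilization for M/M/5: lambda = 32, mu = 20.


rho = lambda/(c*mu) = 32/(5*20) = 0.32

0.32


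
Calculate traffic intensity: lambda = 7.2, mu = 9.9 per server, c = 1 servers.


rho = lambda / (c * mu) = 7.2 / (1 * 9.9) = 0.7273

0.7273


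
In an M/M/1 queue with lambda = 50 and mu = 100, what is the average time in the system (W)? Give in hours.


W = 1/(mu - lambda) = 1/(100 - 50) = 0.02 hours

0.02 hours


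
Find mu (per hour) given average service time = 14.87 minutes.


mu = 60 / avg_service_time = 60 / 14.87 = 4.03 per hour

4.03 per hour


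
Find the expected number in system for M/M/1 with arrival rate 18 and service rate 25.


rho = 18/25; L = rho/(1-rho) = 2.57

2.57


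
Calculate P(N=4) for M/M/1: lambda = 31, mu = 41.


rho = 31/41; P(n) = (1-rho)*rho^n = (1-31/41)*(31/41)^4 = 0.0797

0.0797


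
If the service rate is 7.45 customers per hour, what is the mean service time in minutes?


Mean service time = 60/mu = 60/7.45 = 8.05 minutes

8.05 minutes


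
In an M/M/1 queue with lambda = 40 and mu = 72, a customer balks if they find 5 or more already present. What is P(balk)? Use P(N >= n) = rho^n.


P(N >= 5) = rho^5 = (40/72)^5 = 0.0529

0.0529


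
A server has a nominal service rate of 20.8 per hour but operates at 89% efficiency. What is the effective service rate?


Effective rate = mu * efficiency = 20.8 * 0.89 = 18.51 per hour

18.51 per hour


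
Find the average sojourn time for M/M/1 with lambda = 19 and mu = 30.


W = 1/(mu - lambda) = 1/(30 - 19) = 0.0909 hours

0.0909 hours


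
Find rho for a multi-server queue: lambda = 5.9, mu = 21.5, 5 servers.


rho = lambda / (c * mu) = 5.9 / (5 * 21.5) = 0.0549

0.0549


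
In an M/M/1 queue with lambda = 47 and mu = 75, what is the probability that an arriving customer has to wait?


P(wait) = rho = lambda/mu = 47/75 = 0.6267

0.6267


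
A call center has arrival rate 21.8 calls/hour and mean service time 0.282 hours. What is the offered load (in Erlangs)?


Offered load a = lambda * E[S] = 21.8 * 0.282 = 6.15 Erlangs

6.15 Erlangs


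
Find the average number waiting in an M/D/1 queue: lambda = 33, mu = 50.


M/D/1: Lq = rho^2 / (2*(1-rho)) where rho = 33/50; Lq = 0.64

0.64


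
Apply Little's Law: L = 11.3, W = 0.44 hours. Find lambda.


lambda = L / W = 11.3 / 0.44 = 25.68 per hour

25.68 per hour


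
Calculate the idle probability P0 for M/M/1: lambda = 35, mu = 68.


P0 = 1 - rho = 1 - 35/68 = 0.4853

0.4853


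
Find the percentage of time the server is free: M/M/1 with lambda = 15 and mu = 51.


Idle fraction = (1 - rho) * 100 = (1 - 15/51) * 100 = 70.6%

70.6%


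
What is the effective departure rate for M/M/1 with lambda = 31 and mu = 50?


For a stable queue (lambda < mu), throughput = lambda = 31 per hour

31 per hour


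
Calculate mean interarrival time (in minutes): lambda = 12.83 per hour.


Mean interarrival time = 60/lambda = 60/12.83 = 4.68 minutes

4.68 minutes


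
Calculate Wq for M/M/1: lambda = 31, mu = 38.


rho = 31/38; Wq = rho/(mu - lambda) = 0.1165 hours

0.1165 hours


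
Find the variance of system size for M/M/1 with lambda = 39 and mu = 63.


rho = 39/63; Var(N) = rho/(1-rho)^2 = 4.27

4.27


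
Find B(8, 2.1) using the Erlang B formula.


B(N,A) = (A^N/N!) / sum(A^k/k!, k=0..N) with N=8, A=2.1 = 0.0011

0.0011


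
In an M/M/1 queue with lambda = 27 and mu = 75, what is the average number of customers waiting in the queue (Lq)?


rho = 27/75; Lq = rho^2/(1-rho) = 0.2

0.2


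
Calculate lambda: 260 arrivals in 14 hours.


lambda = total arrivals / time = 260 / 14 = 18.57 per hour

18.57 per hour


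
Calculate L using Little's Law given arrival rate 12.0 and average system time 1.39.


L = lambda * W = 12.0 * 1.39 = 16.68

16.68


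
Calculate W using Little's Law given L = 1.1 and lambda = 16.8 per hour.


W = L / lambda = 1.1 / 16.8 = 0.0655 hours

0.0655 hours


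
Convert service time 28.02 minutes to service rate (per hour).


mu = 60 / avg_service_time = 60 / 28.02 = 2.14 per hour

2.14 per hour


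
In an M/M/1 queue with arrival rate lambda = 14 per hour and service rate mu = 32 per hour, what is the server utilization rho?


rho = lambda/mu = 14/32 = 0.4375

0.4375


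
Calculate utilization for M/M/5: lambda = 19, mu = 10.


rho = lambda/(c*mu) = 19/(5*10) = 0.38

0.38


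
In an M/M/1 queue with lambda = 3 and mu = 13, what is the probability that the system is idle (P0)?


P0 = 1 - rho = 1 - 3/13 = 0.7692

0.7692


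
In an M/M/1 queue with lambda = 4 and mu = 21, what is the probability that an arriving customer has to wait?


P(wait) = rho = lambda/mu = 4/21 = 0.1905

0.1905


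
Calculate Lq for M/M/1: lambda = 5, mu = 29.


rho = 5/29; Lq = rho^2/(1-rho) = 0.04

0.04


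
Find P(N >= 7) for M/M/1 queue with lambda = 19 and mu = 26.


P(N >= 7) = rho^7 = (19/26)^7 = 0.1113

0.1113


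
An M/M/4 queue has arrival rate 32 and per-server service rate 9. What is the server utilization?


rho = lambda/(c*mu) = 32/(4*9) = 0.8889

0.8889


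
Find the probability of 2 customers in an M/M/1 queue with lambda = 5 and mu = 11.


rho = 5/11; P(n) = (1-rho)*rho^n = (1-5/11)*(5/11)^2 = 0.1127

0.1127


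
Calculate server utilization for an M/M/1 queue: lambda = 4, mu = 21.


rho = lambda/mu = 4/21 = 0.1905

0.1905


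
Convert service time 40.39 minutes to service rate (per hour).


mu = 60 / avg_service_time = 60 / 40.39 = 1.49 per hour

1.49 per hour


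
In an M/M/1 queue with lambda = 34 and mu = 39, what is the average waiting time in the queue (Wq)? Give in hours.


rho = 34/39; Wq = rho/(mu - lambda) = 0.1744 hours

0.1744 hours


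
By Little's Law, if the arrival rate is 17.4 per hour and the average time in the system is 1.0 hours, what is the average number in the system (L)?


L = lambda * W = 17.4 * 1.0 = 17.4

17.4


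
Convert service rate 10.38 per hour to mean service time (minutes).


Mean service time = 60/mu = 60/10.38 = 5.78 minutes

5.78 minutes


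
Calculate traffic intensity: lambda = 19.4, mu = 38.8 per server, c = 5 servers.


rho = lambda / (c * mu) = 19.4 / (5 * 38.8) = 0.1

0.1


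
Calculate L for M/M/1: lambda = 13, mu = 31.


rho = 13/31; L = rho/(1-rho) = 0.72

0.72


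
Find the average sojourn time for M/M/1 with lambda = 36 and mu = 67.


W = 1/(mu - lambda) = 1/(67 - 36) = 0.0323 hours

0.0323 hours


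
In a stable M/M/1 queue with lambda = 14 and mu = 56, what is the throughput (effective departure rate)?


For a stable queue (lambda < mu), throughput = lambda = 14 per hour

14 per hour


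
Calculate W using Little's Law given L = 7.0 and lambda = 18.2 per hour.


W = L / lambda = 7.0 / 18.2 = 0.3846 hours

0.3846 hours


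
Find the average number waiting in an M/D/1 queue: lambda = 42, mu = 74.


M/D/1: Lq = rho^2 / (2*(1-rho)) where rho = 42/74; Lq = 0.37

0.37


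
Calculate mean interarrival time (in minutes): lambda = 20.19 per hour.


Mean interarrival time = 60/lambda = 60/20.19 = 2.97 minutes

2.97 minutes


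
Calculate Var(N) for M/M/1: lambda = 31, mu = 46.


rho = 31/46; Var(N) = rho/(1-rho)^2 = 6.34

6.34


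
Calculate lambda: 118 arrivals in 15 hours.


lambda = total arrivals / time = 118 / 15 = 7.87 per hour

7.87 per hour


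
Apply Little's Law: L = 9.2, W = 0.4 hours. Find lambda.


lambda = L / W = 9.2 / 0.4 = 23.0 per hour

23.0 per hour


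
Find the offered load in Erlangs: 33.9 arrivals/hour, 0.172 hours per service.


Offered load a = lambda * E[S] = 33.9 * 0.172 = 5.83 Erlangs

5.83 Erlangs


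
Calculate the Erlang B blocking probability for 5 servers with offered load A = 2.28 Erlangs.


B(N,A) = (A^N/N!) / sum(A^k/k!, k=0..N) with N=5, A=2.28 = 0.0541

0.0541


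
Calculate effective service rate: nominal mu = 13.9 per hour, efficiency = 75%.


Effective rate = mu * efficiency = 13.9 * 0.75 = 10.43 per hour

10.43 per hour


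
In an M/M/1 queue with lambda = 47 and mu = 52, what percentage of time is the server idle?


Idle fraction = (1 - rho) * 100 = (1 - 47/52) * 100 = 9.6%

9.6%


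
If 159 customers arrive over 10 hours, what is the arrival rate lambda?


lambda = total arrivals / time = 159 / 10 = 15.9 per hour

15.9 per hour


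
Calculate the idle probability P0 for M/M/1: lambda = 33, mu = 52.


P0 = 1 - rho = 1 - 33/52 = 0.3654

0.3654


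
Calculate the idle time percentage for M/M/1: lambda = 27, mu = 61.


Idle fraction = (1 - rho) * 100 = (1 - 27/61) * 100 = 55.7%

55.7%


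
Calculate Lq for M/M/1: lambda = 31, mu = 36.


rho = 31/36; Lq = rho^2/(1-rho) = 5.34

5.34


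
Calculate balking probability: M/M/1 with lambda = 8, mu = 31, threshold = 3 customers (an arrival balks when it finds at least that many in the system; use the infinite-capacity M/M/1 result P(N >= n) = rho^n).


P(N >= 3) = rho^3 = (8/31)^3 = 0.0172

0.0172


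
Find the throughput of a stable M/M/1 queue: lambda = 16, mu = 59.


For a stable queue (lambda < mu), throughput = lambda = 16 per hour

16 per hour


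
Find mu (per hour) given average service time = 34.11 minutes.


mu = 60 / avg_service_time = 60 / 34.11 = 1.76 per hour

1.76 per hour


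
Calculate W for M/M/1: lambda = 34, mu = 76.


W = 1/(mu - lambda) = 1/(76 - 34) = 0.0238 hours

0.0238 hours


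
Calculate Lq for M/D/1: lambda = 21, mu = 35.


M/D/1: Lq = rho^2 / (2*(1-rho)) where rho = 21/35; Lq = 0.45

0.45


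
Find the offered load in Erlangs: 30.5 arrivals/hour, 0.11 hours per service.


Offered load a = lambda * E[S] = 30.5 * 0.11 = 3.36 Erlangs

3.36 Erlangs


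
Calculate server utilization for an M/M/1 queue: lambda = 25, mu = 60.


rho = lambda/mu = 25/60 = 0.4167

0.4167


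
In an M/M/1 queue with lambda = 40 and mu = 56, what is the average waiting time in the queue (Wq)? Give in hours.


rho = 40/56; Wq = rho/(mu - lambda) = 0.0446 hours

0.0446 hours


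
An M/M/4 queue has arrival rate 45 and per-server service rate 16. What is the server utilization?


rho = lambda/(c*mu) = 45/(4*16) = 0.7031

0.7031


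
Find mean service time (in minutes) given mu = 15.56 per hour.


Mean service time = 60/mu = 60/15.56 = 3.86 minutes

3.86 minutes


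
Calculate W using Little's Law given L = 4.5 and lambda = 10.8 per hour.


W = L / lambda = 4.5 / 10.8 = 0.4167 hours

0.4167 hours


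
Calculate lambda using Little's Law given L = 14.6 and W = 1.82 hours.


lambda = L / W = 14.6 / 1.82 = 8.02 per hour

8.02 per hour


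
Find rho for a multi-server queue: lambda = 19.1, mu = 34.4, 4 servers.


rho = lambda / (c * mu) = 19.1 / (4 * 34.4) = 0.1388

0.1388


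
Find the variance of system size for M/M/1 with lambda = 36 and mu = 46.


rho = 36/46; Var(N) = rho/(1-rho)^2 = 16.56

16.56


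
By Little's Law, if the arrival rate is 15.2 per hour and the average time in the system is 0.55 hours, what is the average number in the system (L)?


L = lambda * W = 15.2 * 0.55 = 8.36

8.36


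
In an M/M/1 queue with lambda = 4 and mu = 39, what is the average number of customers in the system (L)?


rho = 4/39; L = rho/(1-rho) = 0.11

0.11


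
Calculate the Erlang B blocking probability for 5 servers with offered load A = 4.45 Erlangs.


B(N,A) = (A^N/N!) / sum(A^k/k!, k=0..N) with N=5, A=4.45 = 0.2387

0.2387


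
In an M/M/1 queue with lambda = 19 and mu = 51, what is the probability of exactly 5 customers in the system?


rho = 19/51; P(n) = (1-rho)*rho^n = (1-19/51)*(19/51)^5 = 0.0045

0.0045


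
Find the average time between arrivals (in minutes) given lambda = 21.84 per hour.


Mean interarrival time = 60/lambda = 60/21.84 = 2.75 minutes

2.75 minutes


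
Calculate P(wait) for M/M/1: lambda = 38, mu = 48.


P(wait) = rho = lambda/mu = 38/48 = 0.7917

0.7917


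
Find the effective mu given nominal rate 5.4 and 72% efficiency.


Effective rate = mu * efficiency = 5.4 * 0.72 = 3.89 per hour

3.89 per hour


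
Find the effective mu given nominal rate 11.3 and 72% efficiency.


Effective rate = mu * efficiency = 11.3 * 0.72 = 8.14 per hour

8.14 per hour


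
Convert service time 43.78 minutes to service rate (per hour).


mu = 60 / avg_service_time = 60 / 43.78 = 1.37 per hour

1.37 per hour


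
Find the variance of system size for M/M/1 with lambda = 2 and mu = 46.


rho = 2/46; Var(N) = rho/(1-rho)^2 = 0.05

0.05


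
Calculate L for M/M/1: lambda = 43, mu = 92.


rho = 43/92; L = rho/(1-rho) = 0.88

0.88


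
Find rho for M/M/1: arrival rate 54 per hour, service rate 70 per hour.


rho = lambda/mu = 54/70 = 0.7714

0.7714


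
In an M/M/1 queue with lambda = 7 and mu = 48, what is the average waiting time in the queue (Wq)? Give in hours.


rho = 7/48; Wq = rho/(mu - lambda) = 0.0036 hours

0.0036 hours


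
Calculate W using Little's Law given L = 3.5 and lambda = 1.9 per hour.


W = L / lambda = 3.5 / 1.9 = 1.8421 hours

1.8421 hours


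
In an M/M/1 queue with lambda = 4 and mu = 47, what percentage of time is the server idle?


Idle fraction = (1 - rho) * 100 = (1 - 4/47) * 100 = 91.5%

91.5%


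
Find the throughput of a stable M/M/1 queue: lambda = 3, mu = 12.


For a stable queue (lambda < mu), throughput = lambda = 3 per hour

3 per hour


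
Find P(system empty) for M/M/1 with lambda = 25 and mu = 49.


P0 = 1 - rho = 1 - 25/49 = 0.4898

0.4898


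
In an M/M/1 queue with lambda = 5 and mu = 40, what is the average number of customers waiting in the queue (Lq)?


rho = 5/40; Lq = rho^2/(1-rho) = 0.02

0.02


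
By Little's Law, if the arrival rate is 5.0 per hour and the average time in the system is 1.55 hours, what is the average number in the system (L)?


L = lambda * W = 5.0 * 1.55 = 7.75

7.75


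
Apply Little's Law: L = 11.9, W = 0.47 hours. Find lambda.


lambda = L / W = 11.9 / 0.47 = 25.32 per hour

25.32 per hour


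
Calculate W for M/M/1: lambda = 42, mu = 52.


W = 1/(mu - lambda) = 1/(52 - 42) = 0.1 hours

0.1 hours


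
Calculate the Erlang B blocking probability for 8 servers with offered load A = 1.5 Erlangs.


B(N,A) = (A^N/N!) / sum(A^k/k!, k=0..N) with N=8, A=1.5 = 0.0001

0.0001


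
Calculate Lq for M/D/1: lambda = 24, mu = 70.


M/D/1: Lq = rho^2 / (2*(1-rho)) where rho = 24/70; Lq = 0.09

0.09


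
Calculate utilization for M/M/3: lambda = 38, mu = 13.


rho = lambda/(c*mu) = 38/(3*13) = 0.9744

0.9744


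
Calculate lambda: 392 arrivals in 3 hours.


lambda = total arrivals / time = 392 / 3 = 130.67 per hour

130.67 per hour


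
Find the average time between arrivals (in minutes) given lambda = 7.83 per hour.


Mean interarrival time = 60/lambda = 60/7.83 = 7.66 minutes

7.66 minutes


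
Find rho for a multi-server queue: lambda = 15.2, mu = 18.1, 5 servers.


rho = lambda / (c * mu) = 15.2 / (5 * 18.1) = 0.168

0.168


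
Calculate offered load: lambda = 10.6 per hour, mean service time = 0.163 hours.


Offered load a = lambda * E[S] = 10.6 * 0.163 = 1.73 Erlangs

1.73 Erlangs


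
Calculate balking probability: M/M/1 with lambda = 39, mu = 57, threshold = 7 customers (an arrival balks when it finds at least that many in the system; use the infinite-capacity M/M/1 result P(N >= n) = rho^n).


P(N >= 7) = rho^7 = (39/57)^7 = 0.0702

0.0702


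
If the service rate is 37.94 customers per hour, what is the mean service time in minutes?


Mean service time = 60/mu = 60/37.94 = 1.58 minutes

1.58 minutes


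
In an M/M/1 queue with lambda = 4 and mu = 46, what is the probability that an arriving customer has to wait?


P(wait) = rho = lambda/mu = 4/46 = 0.087

0.087


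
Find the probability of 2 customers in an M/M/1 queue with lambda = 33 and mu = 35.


rho = 33/35; P(n) = (1-rho)*rho^n = (1-33/35)*(33/35)^2 = 0.0508

0.0508


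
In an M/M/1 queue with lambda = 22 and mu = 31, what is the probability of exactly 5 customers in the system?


rho = 22/31; P(n) = (1-rho)*rho^n = (1-22/31)*(22/31)^5 = 0.0523

0.0523


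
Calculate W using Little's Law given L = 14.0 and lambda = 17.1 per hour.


W = L / lambda = 14.0 / 17.1 = 0.8187 hours

0.8187 hours


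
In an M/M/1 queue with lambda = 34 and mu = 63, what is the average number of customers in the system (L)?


rho = 34/63; L = rho/(1-rho) = 1.17

1.17


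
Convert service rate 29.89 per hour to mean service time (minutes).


Mean service time = 60/mu = 60/29.89 = 2.01 minutes

2.01 minutes


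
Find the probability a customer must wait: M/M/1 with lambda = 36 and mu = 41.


P(wait) = rho = lambda/mu = 36/41 = 0.878

0.878


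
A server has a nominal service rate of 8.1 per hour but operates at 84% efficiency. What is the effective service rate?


Effective rate = mu * efficiency = 8.1 * 0.84 = 6.8 per hour

6.8 per hour


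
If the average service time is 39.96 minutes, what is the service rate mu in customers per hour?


mu = 60 / avg_service_time = 60 / 39.96 = 1.5 per hour

1.5 per hour


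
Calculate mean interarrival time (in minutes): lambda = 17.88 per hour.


Mean interarrival time = 60/lambda = 60/17.88 = 3.36 minutes

3.36 minutes


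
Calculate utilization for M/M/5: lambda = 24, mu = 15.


rho = lambda/(c*mu) = 24/(5*15) = 0.32

0.32


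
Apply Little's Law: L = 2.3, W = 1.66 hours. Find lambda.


lambda = L / W = 2.3 / 1.66 = 1.39 per hour

1.39 per hour


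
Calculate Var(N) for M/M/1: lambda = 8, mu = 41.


rho = 8/41; Var(N) = rho/(1-rho)^2 = 0.3

0.3


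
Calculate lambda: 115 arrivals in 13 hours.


lambda = total arrivals / time = 115 / 13 = 8.85 per hour

8.85 per hour


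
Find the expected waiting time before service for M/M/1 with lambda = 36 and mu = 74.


rho = 36/74; Wq = rho/(mu - lambda) = 0.0128 hours

0.0128 hours


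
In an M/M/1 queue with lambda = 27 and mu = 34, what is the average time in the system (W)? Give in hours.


W = 1/(mu - lambda) = 1/(34 - 27) = 0.1429 hours

0.1429 hours


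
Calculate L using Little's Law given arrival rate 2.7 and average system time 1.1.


L = lambda * W = 2.7 * 1.1 = 2.97

2.97


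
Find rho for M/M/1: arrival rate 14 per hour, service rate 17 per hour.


rho = lambda/mu = 14/17 = 0.8235

0.8235


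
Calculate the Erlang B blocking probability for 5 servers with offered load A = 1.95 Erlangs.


B(N,A) = (A^N/N!) / sum(A^k/k!, k=0..N) with N=5, A=1.95 = 0.0339

0.0339


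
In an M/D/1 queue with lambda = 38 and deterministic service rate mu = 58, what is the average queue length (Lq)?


M/D/1: Lq = rho^2 / (2*(1-rho)) where rho = 38/58; Lq = 0.62

0.62


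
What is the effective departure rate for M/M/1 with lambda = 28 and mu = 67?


For a stable queue (lambda < mu), throughput = lambda = 28 per hour

28 per hour


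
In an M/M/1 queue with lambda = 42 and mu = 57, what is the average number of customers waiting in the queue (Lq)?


rho = 42/57; Lq = rho^2/(1-rho) = 2.06

2.06


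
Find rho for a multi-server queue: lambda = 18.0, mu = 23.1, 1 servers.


rho = lambda / (c * mu) = 18.0 / (1 * 23.1) = 0.7792

0.7792


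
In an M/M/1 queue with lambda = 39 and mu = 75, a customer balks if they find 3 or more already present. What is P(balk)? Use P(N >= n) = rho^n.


P(N >= 3) = rho^3 = (39/75)^3 = 0.1406

0.1406


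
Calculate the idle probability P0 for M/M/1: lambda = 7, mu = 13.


P0 = 1 - rho = 1 - 7/13 = 0.4615

0.4615


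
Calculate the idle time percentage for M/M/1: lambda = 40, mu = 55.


Idle fraction = (1 - rho) * 100 = (1 - 40/55) * 100 = 27.3%

27.3%


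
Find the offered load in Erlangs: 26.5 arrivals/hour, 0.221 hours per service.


Offered load a = lambda * E[S] = 26.5 * 0.221 = 5.86 Erlangs

5.86 Erlangs


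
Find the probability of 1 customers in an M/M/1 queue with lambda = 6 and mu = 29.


rho = 6/29; P(n) = (1-rho)*rho^n = (1-6/29)*(6/29)^1 = 0.1641

0.1641


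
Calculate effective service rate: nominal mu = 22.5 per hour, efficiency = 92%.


Effective rate = mu * efficiency = 22.5 * 0.92 = 20.7 per hour

20.7 per hour


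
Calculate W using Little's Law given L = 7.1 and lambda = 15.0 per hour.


W = L / lambda = 7.1 / 15.0 = 0.4733 hours

0.4733 hours


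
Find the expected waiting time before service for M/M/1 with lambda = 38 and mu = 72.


rho = 38/72; Wq = rho/(mu - lambda) = 0.0155 hours

0.0155 hours


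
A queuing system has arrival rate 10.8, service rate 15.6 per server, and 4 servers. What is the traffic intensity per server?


rho = lambda / (c * mu) = 10.8 / (4 * 15.6) = 0.1731

0.1731


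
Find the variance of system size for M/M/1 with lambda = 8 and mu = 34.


rho = 8/34; Var(N) = rho/(1-rho)^2 = 0.4

0.4


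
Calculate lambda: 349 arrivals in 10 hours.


lambda = total arrivals / time = 349 / 10 = 34.9 per hour

34.9 per hour


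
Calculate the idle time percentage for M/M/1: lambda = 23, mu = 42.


Idle fraction = (1 - rho) * 100 = (1 - 23/42) * 100 = 45.2%

45.2%


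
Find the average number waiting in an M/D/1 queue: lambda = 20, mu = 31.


M/D/1: Lq = rho^2 / (2*(1-rho)) where rho = 20/31; Lq = 0.59

0.59


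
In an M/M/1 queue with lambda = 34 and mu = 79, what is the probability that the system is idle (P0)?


P0 = 1 - rho = 1 - 34/79 = 0.5696

0.5696


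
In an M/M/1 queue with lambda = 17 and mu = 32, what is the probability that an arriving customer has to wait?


P(wait) = rho = lambda/mu = 17/32 = 0.5313

0.5313


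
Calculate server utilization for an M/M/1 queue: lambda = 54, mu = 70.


rho = lambda/mu = 54/70 = 0.7714

0.7714


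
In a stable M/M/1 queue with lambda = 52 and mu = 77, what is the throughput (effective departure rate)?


For a stable queue (lambda < mu), throughput = lambda = 52 per hour

52 per hour


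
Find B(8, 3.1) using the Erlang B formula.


B(N,A) = (A^N/N!) / sum(A^k/k!, k=0..N) with N=8, A=3.1 = 0.0096

0.0096


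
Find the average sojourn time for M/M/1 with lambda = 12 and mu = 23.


W = 1/(mu - lambda) = 1/(23 - 12) = 0.0909 hours

0.0909 hours


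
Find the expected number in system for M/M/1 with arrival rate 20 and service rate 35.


rho = 20/35; L = rho/(1-rho) = 1.33

1.33


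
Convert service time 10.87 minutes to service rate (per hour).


mu = 60 / avg_service_time = 60 / 10.87 = 5.52 per hour

5.52 per hour


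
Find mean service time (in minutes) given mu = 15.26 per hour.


Mean service time = 60/mu = 60/15.26 = 3.93 minutes

3.93 minutes


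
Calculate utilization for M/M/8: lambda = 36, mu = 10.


rho = lambda/(c*mu) = 36/(8*10) = 0.45

0.45


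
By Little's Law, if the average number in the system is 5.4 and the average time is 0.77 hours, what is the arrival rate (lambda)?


lambda = L / W = 5.4 / 0.77 = 7.01 per hour

7.01 per hour


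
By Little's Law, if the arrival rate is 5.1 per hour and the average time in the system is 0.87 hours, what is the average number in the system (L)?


L = lambda * W = 5.1 * 0.87 = 4.44

4.44


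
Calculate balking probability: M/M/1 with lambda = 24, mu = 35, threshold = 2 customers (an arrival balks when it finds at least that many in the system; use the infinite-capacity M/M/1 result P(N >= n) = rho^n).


P(N >= 2) = rho^2 = (24/35)^2 = 0.4702

0.4702


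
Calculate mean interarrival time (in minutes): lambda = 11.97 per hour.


Mean interarrival time = 60/lambda = 60/11.97 = 5.01 minutes

5.01 minutes


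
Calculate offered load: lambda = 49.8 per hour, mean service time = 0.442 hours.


Offered load a = lambda * E[S] = 49.8 * 0.442 = 22.01 Erlangs

22.01 Erlangs


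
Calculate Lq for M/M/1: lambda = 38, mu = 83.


rho = 38/83; Lq = rho^2/(1-rho) = 0.39

0.39


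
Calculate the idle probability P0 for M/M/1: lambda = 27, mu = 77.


P0 = 1 - rho = 1 - 27/77 = 0.6494

0.6494


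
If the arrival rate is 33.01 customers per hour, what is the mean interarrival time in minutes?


Mean interarrival time = 60/lambda = 60/33.01 = 1.82 minutes

1.82 minutes


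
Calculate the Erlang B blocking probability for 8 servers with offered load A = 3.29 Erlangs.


B(N,A) = (A^N/N!) / sum(A^k/k!, k=0..N) with N=8, A=3.29 = 0.0128

0.0128


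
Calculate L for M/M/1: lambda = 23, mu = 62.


rho = 23/62; L = rho/(1-rho) = 0.59

0.59


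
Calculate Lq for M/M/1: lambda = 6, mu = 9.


rho = 6/9; Lq = rho^2/(1-rho) = 1.33

1.33


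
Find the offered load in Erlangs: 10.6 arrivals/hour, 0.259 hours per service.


Offered load a = lambda * E[S] = 10.6 * 0.259 = 2.75 Erlangs

2.75 Erlangs


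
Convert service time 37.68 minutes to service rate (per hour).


mu = 60 / avg_service_time = 60 / 37.68 = 1.59 per hour

1.59 per hour


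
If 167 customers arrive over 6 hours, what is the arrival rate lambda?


lambda = total arrivals / time = 167 / 6 = 27.83 per hour

27.83 per hour


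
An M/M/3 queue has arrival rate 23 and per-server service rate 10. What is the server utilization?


rho = lambda/(c*mu) = 23/(3*10) = 0.7667

0.7667


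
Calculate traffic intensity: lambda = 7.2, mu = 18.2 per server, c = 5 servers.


rho = lambda / (c * mu) = 7.2 / (5 * 18.2) = 0.0791

0.0791


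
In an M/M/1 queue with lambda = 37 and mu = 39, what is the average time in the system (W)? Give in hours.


W = 1/(mu - lambda) = 1/(39 - 37) = 0.5 hours

0.5 hours


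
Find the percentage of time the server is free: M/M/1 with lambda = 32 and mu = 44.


Idle fraction = (1 - rho) * 100 = (1 - 32/44) * 100 = 27.3%

27.3%


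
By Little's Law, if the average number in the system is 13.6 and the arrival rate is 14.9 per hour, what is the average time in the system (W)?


W = L / lambda = 13.6 / 14.9 = 0.9128 hours

0.9128 hours


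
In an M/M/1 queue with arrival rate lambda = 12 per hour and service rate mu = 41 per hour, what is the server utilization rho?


rho = lambda/mu = 12/41 = 0.2927

0.2927


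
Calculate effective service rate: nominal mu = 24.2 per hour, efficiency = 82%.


Effective rate = mu * efficiency = 24.2 * 0.82 = 19.84 per hour

19.84 per hour
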